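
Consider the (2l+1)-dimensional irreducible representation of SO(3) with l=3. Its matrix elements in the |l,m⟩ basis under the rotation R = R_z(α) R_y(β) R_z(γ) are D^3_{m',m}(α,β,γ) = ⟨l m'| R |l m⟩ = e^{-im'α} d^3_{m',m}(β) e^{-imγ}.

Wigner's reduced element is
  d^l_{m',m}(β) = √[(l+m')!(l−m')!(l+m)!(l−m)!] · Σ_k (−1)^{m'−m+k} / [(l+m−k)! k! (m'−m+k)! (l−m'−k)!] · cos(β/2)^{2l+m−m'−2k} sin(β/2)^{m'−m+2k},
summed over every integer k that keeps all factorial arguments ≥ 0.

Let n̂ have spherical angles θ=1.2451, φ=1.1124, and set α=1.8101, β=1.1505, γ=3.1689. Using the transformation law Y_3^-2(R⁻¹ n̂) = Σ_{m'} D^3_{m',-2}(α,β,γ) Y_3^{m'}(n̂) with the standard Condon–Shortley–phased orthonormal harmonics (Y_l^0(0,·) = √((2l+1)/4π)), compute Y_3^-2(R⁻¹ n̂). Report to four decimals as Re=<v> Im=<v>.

Need the full column D^3_{m',-2} for m'=−3..3 at α=1.8101, β=1.1505, γ=3.1689.
cos(β/2)=0.839056, sin(β/2)=0.544045
d^3_{-3,-2}: single k=1 term ⇒ +0.554199;  D = +0.386801-0.396890i
d^3_{-2,-2}: k∈[0..1] ⇒ +0.348937 -0.733506 = -0.384569;  D = +0.331181+0.195480i
d^3_{-1,-2}: k∈[0..1] ⇒ -0.715468 +0.601599 = -0.113869;  D = +0.032988-0.108986i
d^3_{0,-2}: k∈[0..1] ⇒ +0.803515 -0.337816 = +0.465699;  D = +0.465004+0.025421i
d^3_{1,-2}: k∈[0..1] ⇒ -0.601599 +0.126463 = -0.475136;  D = +0.087254+0.467055i
d^3_{2,-2}: k∈[0..1] ⇒ +0.308383 -0.025930 = +0.282453;  D = -0.257442+0.116202i
d^3_{3,-2}: single k=0 term ⇒ -0.097958;  D = -0.060314-0.077188i
Y_3^{m'}(θ=1.2451,φ=1.1124) and Σ D·Y over m':
  (+0.3868-0.3969i)·(-0.3481+0.0690i)  (+0.3312+0.1955i)·(-0.1786-0.2330i)  (+0.0330-0.1090i)·(-0.0661+0.1340i)  (+0.4650+0.0254i)·(-0.2971+0.0000i)  (+0.0873+0.4671i)·(+0.0661+0.1340i)  (-0.2574+0.1162i)·(-0.1786+0.2330i)  (-0.0603-0.0772i)·(+0.3481+0.0690i)
Y_3^-2(R⁻¹ n̂) = -0.300174-0.012334i

Re=-0.3002 Im=-0.0123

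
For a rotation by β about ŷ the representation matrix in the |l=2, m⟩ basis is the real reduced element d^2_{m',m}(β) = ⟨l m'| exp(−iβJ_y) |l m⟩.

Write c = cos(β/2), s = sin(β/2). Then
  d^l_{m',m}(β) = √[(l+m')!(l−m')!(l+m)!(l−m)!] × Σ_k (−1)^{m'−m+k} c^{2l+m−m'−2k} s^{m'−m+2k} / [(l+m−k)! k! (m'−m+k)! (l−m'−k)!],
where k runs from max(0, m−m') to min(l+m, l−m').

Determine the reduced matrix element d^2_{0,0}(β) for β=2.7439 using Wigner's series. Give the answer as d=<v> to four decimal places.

d=0.7750

d^2_{0,0}(β=2.7439) via Wigner's sum:
Half-angle: c=0.197539, s=0.980295. N=√(2·2·2·2)=4.000000
k∈{0,1,2} keeps every argument non-negative
  k=0: (−1)^0·4.0000/(4)·0.1975^4·0.9803^0 = +0.001523
  k=1: (−1)^1·4.0000/(1)·0.1975^2·0.9803^2 = -0.149995
  k=2: (−1)^2·4.0000/(4)·0.1975^0·0.9803^4 = +0.923480
d^2_{0,0}(2.7439) = +0.001523 -0.149995 +0.923480 = +0.775007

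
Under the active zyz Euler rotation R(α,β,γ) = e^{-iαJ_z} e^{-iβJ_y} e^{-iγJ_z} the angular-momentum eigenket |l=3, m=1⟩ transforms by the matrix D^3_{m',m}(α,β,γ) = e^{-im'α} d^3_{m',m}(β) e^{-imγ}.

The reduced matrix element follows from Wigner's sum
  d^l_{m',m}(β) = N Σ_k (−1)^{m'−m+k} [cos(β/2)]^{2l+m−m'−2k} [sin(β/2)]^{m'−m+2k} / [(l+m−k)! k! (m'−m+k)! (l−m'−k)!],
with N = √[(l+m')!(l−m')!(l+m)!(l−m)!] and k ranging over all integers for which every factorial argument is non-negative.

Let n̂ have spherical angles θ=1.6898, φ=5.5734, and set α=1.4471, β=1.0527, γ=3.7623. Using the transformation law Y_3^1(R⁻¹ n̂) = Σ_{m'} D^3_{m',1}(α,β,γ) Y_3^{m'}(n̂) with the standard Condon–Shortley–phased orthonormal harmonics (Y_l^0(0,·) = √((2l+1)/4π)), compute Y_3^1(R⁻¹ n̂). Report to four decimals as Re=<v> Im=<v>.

Re=-0.0872 Im=-0.0810

Need the full column D^3_{m',1} for m'=−3..3 at α=1.4471, β=1.0527, γ=3.7623.
cos(β/2)=0.864647, sin(β/2)=0.502381
d^3_{-3,1}: single k=4 term ⇒ +0.184440;  D = +0.154378+0.100923i
d^3_{-2,1}: k∈[3..4] ⇒ +0.518376 -0.087499 = +0.430877;  D = +0.278466-0.328803i
d^3_{-1,1}: k∈[2..4] ⇒ +0.846392 -0.380977 +0.016077 = +0.481492;  D = -0.326227-0.354133i
d^3_{0,1}: k∈[1..3] ⇒ +0.841040 -0.851778 +0.095850 = +0.085112;  D = -0.069236+0.049502i
d^3_{1,1}: k∈[0..2] ⇒ +0.417861 -1.128523 +0.285733 = -0.424929;  D = -0.202606-0.373518i
d^3_{2,1}: k∈[0..1] ⇒ -0.767761 +0.518376 = -0.249385;  D = -0.232208+0.090952i
d^3_{3,1}: single k=0 term ⇒ +0.546344;  D = -0.134966-0.529411i
Y_3^{m'}(θ=1.6898,φ=5.5734) and Σ D·Y over m':
  (+0.1544+0.1009i)·(-0.2165+0.3464i)  (+0.2785-0.3288i)·(-0.0180-0.1183i)  (-0.3262-0.3541i)·(-0.2262-0.1944i)  (-0.0692+0.0495i)·(+0.1298+0.0000i)  (-0.2026-0.3735i)·(+0.2262-0.1944i)  (-0.2322+0.0910i)·(-0.0180+0.1183i)  (-0.1350-0.5294i)·(+0.2165+0.3464i)
Y_3^1(R⁻¹ n̂) = -0.087150-0.080987i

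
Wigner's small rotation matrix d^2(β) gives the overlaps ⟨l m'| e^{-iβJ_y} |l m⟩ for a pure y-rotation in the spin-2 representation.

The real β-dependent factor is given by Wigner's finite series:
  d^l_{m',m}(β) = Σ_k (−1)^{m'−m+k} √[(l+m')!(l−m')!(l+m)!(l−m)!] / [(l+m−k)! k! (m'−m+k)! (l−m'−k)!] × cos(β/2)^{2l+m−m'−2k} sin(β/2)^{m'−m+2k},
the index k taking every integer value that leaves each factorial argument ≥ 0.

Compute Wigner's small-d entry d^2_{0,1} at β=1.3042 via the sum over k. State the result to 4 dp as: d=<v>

d^2_{0,1}(β=1.3042) via Wigner's sum:
Half-angle: c=0.794811, s=0.606857. N=√(2·2·6·1)=4.898979
k∈{1,2} keeps every argument non-negative
  k=1: (−1)^0·4.8990/(2)·0.7948^3·0.6069^1 = +0.746369
  k=2: (−1)^1·4.8990/(2)·0.7948^1·0.6069^3 = -0.435109
d^2_{0,1}(1.3042) = +0.746369 -0.435109 = +0.311260

d=0.3113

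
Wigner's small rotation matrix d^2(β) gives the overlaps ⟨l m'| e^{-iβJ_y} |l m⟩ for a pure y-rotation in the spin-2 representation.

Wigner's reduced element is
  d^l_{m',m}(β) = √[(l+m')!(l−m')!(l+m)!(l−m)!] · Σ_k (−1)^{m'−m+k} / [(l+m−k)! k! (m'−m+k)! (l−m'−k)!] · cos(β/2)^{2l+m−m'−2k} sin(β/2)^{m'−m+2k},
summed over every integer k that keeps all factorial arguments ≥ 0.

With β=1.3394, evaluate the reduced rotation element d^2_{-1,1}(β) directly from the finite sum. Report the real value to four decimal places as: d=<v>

d=0.5621

d^2_{-1,1}(β=1.3394) via Wigner's sum:
With c≡cos(β/2)=0.784008 and s≡sin(β/2)=0.620751, N=[1·6·6·1]^{1/2}=6.000000
The bounds max(0,m−m')=2 and min(l+m,l−m')=3 give 2 terms
  k=2: (−1)^0·6.0000/(2)·0.7840^2·0.6208^2 = +0.710553
  k=3: (−1)^1·6.0000/(6)·0.7840^0·0.6208^4 = -0.148480
d^2_{-1,1}(1.3394) = +0.710553 -0.148480 = +0.562073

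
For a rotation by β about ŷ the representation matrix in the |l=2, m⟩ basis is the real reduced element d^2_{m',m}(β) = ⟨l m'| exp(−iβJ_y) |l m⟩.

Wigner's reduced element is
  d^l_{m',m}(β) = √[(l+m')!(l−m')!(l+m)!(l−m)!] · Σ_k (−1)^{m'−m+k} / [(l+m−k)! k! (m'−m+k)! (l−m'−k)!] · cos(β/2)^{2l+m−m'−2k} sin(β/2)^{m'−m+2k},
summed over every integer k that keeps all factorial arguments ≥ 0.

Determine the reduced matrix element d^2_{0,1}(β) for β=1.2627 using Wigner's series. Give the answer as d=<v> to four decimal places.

d^2_{0,1}(β=1.2627) via Wigner's sum:
With c≡cos(β/2)=0.807231 and s≡sin(β/2)=0.590235, N=[2·2·6·1]^{1/2}=4.898979
Admissible k: 1..2 (factorial args all ≥0)
  k=1: (−1)^0·4.8990/(2)·0.8072^3·0.5902^1 = +0.760492
  k=2: (−1)^1·4.8990/(2)·0.8072^1·0.5902^3 = -0.406583
d^2_{0,1}(1.2627) = +0.760492 -0.406583 = +0.353910

d=0.3539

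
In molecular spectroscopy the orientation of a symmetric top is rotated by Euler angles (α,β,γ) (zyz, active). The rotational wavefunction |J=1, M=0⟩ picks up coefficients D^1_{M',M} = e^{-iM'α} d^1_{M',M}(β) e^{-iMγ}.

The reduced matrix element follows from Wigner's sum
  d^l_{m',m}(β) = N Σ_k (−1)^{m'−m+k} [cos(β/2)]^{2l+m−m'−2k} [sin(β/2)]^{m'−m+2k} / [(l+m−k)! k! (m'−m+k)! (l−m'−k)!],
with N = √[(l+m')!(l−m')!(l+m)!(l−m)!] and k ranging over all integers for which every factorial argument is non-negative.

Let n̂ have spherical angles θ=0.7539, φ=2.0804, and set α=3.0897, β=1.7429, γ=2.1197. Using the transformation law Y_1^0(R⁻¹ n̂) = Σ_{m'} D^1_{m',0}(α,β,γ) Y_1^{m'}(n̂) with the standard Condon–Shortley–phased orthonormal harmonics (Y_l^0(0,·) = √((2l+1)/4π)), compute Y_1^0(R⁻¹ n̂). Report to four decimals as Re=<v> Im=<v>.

Re=0.1144 Im=0.0000

Need the full column D^1_{m',0} for m'=−1..1 at α=3.0897, β=1.7429, γ=2.1197.
cos(β/2)=0.643718, sin(β/2)=0.765263
d^1_{-1,0}: single k=1 term ⇒ +0.696660;  D = -0.695723+0.036135i
d^1_{0,0}: k∈[0..1] ⇒ +0.414372 -0.585628 = -0.171255;  D = -0.171255+0.000000i
d^1_{1,0}: single k=0 term ⇒ -0.696660;  D = +0.695723+0.036135i
Y_1^{m'}(θ=0.7539,φ=2.0804) and Σ D·Y over m':
  (-0.6957+0.0361i)·(-0.1154-0.2064i)  (-0.1713+0.0000i)·(+0.3562+0.0000i)  (+0.6957+0.0361i)·(+0.1154-0.2064i)
Y_1^0(R⁻¹ n̂) = +0.114442+0.000000i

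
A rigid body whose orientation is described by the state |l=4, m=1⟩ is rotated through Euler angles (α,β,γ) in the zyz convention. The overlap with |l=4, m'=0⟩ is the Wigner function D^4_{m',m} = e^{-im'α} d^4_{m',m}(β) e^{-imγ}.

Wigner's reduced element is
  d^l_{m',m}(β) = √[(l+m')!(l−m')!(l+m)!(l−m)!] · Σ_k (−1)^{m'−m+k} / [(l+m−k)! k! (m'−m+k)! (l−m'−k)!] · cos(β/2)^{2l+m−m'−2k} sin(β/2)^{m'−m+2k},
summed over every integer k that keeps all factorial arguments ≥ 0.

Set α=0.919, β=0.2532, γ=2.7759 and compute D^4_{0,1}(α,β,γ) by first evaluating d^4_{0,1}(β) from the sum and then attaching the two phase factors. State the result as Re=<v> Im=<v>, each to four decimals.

First d^4_{0,1}(β=0.2532), then the phase factors e^{-i(0)α} and e^{-i(1)γ}:
Half-angle: c=0.991997, s=0.126262. N=√(24·24·120·6)=643.987578
The bounds max(0,m−m')=1 and min(l+m,l−m')=4 give 4 terms
  k=1: (−1)^0·643.9876/(144)·0.9920^7·0.1263^1 = +0.533777
  k=2: (−1)^1·643.9876/(24)·0.9920^5·0.1263^3 = -0.051884
  k=3: (−1)^2·643.9876/(24)·0.9920^3·0.1263^5 = +0.000841
  k=4: (−1)^3·643.9876/(144)·0.9920^1·0.1263^7 = -0.000002
d^4_{0,1}(0.2532) = +0.533777 -0.051884 +0.000841 -0.000002 = +0.482731
D = (+1.000000+0.000000i)·(+0.482731)·(-0.933876-0.357596i) = -0.450811-0.172623i

Re=-0.4508 Im=-0.1726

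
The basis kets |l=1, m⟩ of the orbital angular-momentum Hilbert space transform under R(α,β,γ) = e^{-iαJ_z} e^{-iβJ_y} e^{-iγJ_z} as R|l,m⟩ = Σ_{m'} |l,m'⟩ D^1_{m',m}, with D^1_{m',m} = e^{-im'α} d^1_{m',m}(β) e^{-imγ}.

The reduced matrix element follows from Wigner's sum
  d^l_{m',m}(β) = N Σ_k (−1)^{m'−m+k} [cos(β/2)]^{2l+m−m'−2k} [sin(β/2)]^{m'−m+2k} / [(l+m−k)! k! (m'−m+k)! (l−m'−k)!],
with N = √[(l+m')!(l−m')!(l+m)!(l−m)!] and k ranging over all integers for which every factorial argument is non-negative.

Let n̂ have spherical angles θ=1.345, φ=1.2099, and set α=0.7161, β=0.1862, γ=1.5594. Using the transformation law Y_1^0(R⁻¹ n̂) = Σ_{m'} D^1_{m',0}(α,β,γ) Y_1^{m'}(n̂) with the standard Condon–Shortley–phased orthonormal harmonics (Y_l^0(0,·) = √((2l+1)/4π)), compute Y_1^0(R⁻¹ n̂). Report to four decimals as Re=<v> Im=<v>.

Need the full column D^1_{m',0} for m'=−1..1 at α=0.7161, β=0.1862, γ=1.5594.
cos(β/2)=0.995669, sin(β/2)=0.092966
d^1_{-1,0}: single k=1 term ⇒ +0.130904;  D = +0.098750+0.085931i
d^1_{0,0}: k∈[0..1] ⇒ +0.991357 -0.008643 = +0.982715;  D = +0.982715+0.000000i
d^1_{1,0}: single k=0 term ⇒ -0.130904;  D = -0.098750+0.085931i
Y_1^{m'}(θ=1.345,φ=1.2099) and Σ D·Y over m':
  (+0.0988+0.0859i)·(+0.1189-0.3150i)  (+0.9827+0.0000i)·(+0.1094+0.0000i)  (-0.0988+0.0859i)·(-0.1189-0.3150i)
Y_1^0(R⁻¹ n̂) = +0.185124+0.000000i

Re=0.1851 Im=0.0000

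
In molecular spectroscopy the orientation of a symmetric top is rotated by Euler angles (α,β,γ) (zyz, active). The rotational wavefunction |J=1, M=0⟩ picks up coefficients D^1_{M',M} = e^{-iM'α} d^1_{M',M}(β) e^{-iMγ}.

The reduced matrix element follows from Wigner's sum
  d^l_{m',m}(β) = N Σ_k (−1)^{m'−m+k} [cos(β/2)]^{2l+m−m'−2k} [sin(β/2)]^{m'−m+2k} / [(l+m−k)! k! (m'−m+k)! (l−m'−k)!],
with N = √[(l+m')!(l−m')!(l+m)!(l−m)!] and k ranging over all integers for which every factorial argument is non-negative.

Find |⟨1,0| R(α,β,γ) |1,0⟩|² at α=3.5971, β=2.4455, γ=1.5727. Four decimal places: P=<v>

First d^1_{0,0}(β=2.4455), then the phase factors e^{-i(0)α} and e^{-i(0)γ}:
c=cos(2.4455/2)=0.341062, s=sin(2.4455/2)=0.940041; N=√[1·1·1·1]=1.000000
Admissible k: 0..1 (factorial args all ≥0)
  k=0: (−1)^0·1.0000/(1)·0.3411^2·0.9400^0 = +0.116323
  k=1: (−1)^1·1.0000/(1)·0.3411^0·0.9400^2 = -0.883677
d^1_{0,0}(2.4455) = +0.116323 -0.883677 = -0.767354
|D^1_{0,0}|² = |d^1_{0,0}(β)|² = (-0.767354)² = 0.588831 (the z-rotation phases have unit modulus)

P=0.5888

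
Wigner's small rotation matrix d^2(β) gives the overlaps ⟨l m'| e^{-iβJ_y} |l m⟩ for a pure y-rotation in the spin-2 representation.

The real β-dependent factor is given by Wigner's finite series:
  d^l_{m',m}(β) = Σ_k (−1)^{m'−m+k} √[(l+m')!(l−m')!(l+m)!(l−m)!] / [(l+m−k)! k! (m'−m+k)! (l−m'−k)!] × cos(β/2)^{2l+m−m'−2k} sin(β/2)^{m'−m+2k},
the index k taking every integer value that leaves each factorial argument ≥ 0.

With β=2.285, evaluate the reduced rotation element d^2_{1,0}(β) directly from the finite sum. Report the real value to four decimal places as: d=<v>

d=0.6062

d^2_{1,0}(β=2.285) via Wigner's sum:
Half-angle: c=0.415322, s=0.909675. N=√(6·1·2·2)=4.898979
Admissible k: 0..1 (factorial args all ≥0)
  k=0: (−1)^1·4.8990/(2)·0.4153^3·0.9097^1 = -0.159630
  k=1: (−1)^2·4.8990/(2)·0.4153^1·0.9097^3 = +0.765805
d^2_{1,0}(2.285) = -0.159630 +0.765805 = +0.606175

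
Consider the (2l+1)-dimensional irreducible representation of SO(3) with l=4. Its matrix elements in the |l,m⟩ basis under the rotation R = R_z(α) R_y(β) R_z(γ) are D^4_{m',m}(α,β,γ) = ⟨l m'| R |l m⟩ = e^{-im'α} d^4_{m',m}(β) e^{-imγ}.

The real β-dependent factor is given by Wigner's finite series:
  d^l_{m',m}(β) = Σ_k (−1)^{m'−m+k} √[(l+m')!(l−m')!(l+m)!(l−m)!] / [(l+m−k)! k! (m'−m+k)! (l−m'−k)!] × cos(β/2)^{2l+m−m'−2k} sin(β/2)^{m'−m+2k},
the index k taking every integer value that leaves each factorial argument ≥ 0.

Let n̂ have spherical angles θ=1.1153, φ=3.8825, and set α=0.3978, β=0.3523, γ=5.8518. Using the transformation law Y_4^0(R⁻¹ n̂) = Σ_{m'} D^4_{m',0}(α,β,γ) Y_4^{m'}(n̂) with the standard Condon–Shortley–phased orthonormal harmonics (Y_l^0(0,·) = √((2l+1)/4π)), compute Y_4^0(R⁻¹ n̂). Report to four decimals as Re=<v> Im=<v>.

Re=0.2716 Im=0.0000

Need the full column D^4_{m',0} for m'=−4..4 at α=0.3978, β=0.3523, γ=5.8518.
cos(β/2)=0.984526, sin(β/2)=0.175240
d^4_{-4,0}: single k=4 term ⇒ +0.007413;  D = -0.000151+0.007411i
d^4_{-3,0}: k∈[3..4] ⇒ +0.058898 -0.001866 = +0.057032;  D = +0.021016+0.053019i
d^4_{-2,0}: k∈[2..4] ⇒ +0.265309 -0.022415 +0.000266 = +0.243161;  D = +0.170178+0.173686i
d^4_{-1,0}: k∈[1..4] ⇒ +0.702649 -0.133569 +0.004232 -0.000022 = +0.573290;  D = +0.528525+0.222087i
d^4_{0,0}: k∈[0..4] ⇒ +0.882707 -0.447457 +0.031897 -0.000449 +0.000001 = +0.466698;  D = +0.466698+0.000000i
d^4_{1,0}: k∈[0..3] ⇒ -0.702649 +0.133569 -0.004232 +0.000022 = -0.573290;  D = -0.528525+0.222087i
d^4_{2,0}: k∈[0..2] ⇒ +0.265309 -0.022415 +0.000266 = +0.243161;  D = +0.170178-0.173686i
d^4_{3,0}: k∈[0..1] ⇒ -0.058898 +0.001866 = -0.057032;  D = -0.021016+0.053019i
d^4_{4,0}: single k=0 term ⇒ +0.007413;  D = -0.000151-0.007411i
Y_4^{m'}(θ=1.1153,φ=3.8825) and Σ D·Y over m':
  (-0.0002+0.0074i)·(-0.2833-0.0510i)  (+0.0210+0.0530i)·(+0.2420+0.3170i)  (+0.1702+0.1737i)·(+0.0085-0.0953i)  (+0.5285+0.2221i)·(+0.2269-0.2076i)  (+0.4667+0.0000i)·(-0.1581+0.0000i)  (-0.5285+0.2221i)·(-0.2269-0.2076i)  (+0.1702-0.1737i)·(+0.0085+0.0953i)  (-0.0210+0.0530i)·(-0.2420+0.3170i)  (-0.0002-0.0074i)·(-0.2833+0.0510i)
Y_4^0(R⁻¹ n̂) = +0.271631-0.000000i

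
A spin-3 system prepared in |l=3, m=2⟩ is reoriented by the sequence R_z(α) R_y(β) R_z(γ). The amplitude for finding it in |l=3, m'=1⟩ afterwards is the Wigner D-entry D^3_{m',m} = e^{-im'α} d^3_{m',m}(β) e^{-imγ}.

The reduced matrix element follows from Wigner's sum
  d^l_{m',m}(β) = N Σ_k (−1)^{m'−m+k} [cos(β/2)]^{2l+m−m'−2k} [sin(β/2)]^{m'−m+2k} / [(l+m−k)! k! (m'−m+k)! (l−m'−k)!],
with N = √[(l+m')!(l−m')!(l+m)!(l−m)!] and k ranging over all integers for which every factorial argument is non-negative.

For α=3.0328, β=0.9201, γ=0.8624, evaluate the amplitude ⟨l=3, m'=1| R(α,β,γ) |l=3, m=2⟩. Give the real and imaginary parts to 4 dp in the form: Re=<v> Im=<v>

First d^3_{1,2}(β=0.9201), then the phase factors e^{-i(1)α} and e^{-i(2)γ}:
c=cos(0.9201/2)=0.896030, s=sin(0.9201/2)=0.443993; N=√[24·2·120·1]=75.894664
k∈{1,2} keeps every argument non-negative
  k=1: (−1)^0·75.8947/(24)·0.8960^5·0.4440^1 = +0.810941
  k=2: (−1)^1·75.8947/(12)·0.8960^3·0.4440^3 = -0.398223
d^3_{1,2}(0.9201) = +0.810941 -0.398223 = +0.412719
Phases: e^{-i·(1)·3.0328}=-0.994088-0.108578i, e^{-i·(2)·0.8624}=-0.153396-0.988165i ⇒ D=+0.018653+0.412297i

Re=0.0187 Im=0.4123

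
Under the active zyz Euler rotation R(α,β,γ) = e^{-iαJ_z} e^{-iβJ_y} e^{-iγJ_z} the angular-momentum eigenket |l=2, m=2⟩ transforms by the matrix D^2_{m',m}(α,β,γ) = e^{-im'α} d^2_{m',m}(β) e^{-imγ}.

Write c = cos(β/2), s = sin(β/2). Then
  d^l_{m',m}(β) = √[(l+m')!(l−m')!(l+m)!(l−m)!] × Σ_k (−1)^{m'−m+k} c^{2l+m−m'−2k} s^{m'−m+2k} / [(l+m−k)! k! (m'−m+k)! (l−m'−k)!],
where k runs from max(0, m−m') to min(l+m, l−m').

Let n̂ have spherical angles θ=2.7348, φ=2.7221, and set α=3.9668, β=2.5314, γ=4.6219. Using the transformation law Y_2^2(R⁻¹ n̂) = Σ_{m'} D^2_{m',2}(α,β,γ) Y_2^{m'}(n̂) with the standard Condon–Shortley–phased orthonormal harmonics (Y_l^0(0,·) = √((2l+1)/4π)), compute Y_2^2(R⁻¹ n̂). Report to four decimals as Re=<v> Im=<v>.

Re=-0.0364 Im=0.1177

Need the full column D^2_{m',2} for m'=−2..2 at α=3.9668, β=2.5314, γ=4.6219.
cos(β/2)=0.300385, sin(β/2)=0.953818
d^2_{-2,2}: single k=4 term ⇒ +0.827679;  D = +0.213257-0.799734i
d^2_{-1,2}: single k=3 term ⇒ +0.521321;  D = +0.278952+0.440410i
d^2_{0,2}: single k=2 term ⇒ +0.201077;  D = -0.197793-0.036192i
d^2_{1,2}: single k=1 term ⇒ +0.051705;  D = +0.041341-0.031053i
d^2_{2,2}: single k=0 term ⇒ +0.008142;  D = -0.000824+0.008100i
Y_2^{m'}(θ=2.7348,φ=2.7221) and Σ D·Y over m':
  (+0.2133-0.7997i)·(+0.0404+0.0450i)  (+0.2790+0.4404i)·(+0.2564+0.1143i)  (-0.1978-0.0362i)·(+0.4827+0.0000i)  (+0.0413-0.0311i)·(-0.2564+0.1143i)  (-0.0008+0.0081i)·(+0.0404-0.0450i)
Y_2^2(R⁻¹ n̂) = -0.036424+0.117673i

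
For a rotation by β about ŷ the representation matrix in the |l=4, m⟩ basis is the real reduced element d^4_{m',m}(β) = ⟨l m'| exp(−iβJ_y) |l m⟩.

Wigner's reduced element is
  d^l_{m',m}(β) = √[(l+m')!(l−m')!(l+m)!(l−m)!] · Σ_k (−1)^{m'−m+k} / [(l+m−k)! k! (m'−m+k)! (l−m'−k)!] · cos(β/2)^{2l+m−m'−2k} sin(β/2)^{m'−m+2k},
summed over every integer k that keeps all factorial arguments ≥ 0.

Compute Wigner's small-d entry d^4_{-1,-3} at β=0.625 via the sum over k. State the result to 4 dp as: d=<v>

d=0.4601

d^4_{-1,-3}(β=0.625) via Wigner's sum:
With c≡cos(β/2)=0.951568 and s≡sin(β/2)=0.307439, N=[6·120·1·5040]^{1/2}=1904.940944
k∈{0,1} keeps every argument non-negative
  k=0: (−1)^2·1904.9409/(240)·0.9516^6·0.3074^2 = +0.556962
  k=1: (−1)^3·1904.9409/(144)·0.9516^4·0.3074^4 = -0.096897
d^4_{-1,-3}(0.625) = +0.556962 -0.096897 = +0.460065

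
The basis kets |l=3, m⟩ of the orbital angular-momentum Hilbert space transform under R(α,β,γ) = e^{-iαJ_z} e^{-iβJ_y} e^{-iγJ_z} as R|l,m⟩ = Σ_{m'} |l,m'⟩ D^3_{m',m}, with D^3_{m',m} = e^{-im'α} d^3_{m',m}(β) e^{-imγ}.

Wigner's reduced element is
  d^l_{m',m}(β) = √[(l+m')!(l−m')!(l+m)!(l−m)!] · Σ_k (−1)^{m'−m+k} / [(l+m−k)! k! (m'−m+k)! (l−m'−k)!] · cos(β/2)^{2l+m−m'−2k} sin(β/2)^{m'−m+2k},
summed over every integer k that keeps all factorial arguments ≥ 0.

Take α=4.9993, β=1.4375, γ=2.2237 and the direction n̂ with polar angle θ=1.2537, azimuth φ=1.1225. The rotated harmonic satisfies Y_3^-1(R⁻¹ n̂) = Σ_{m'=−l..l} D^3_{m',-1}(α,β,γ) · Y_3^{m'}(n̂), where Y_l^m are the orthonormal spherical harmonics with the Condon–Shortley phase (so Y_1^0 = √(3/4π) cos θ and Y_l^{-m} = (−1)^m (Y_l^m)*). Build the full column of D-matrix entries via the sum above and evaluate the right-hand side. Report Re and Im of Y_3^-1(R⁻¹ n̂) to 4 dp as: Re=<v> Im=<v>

Re=0.2811 Im=0.0252

Need the full column D^3_{m',-1} for m'=−3..3 at α=4.9993, β=1.4375, γ=2.2237.
cos(β/2)=0.752629, sin(β/2)=0.658444
d^3_{-3,-1}: single k=2 term ⇒ +0.538776;  D = -0.030779-0.537896i
d^3_{-2,-1}: k∈[1..2] ⇒ +0.502834 -0.769717 = -0.266882;  D = -0.251240+0.090025i
d^3_{-1,-1}: k∈[0..2] ⇒ +0.181755 -1.112892 +0.638837 = -0.292299;  D = -0.172438-0.236017i
d^3_{0,-1}: k∈[0..2] ⇒ -0.550827 +1.264773 -0.322676 = +0.391269;  D = -0.237694+0.310794i
d^3_{1,-1}: k∈[0..2] ⇒ +0.834669 -0.851783 +0.081492 = +0.064378;  D = -0.060114-0.023039i
d^3_{2,-1}: k∈[0..1] ⇒ -0.769717 +0.294562 = -0.475155;  D = -0.037537+0.473670i
d^3_{3,-1}: single k=0 term ⇒ +0.412367;  D = +0.403494-0.085086i
Y_3^{m'}(θ=1.2537,φ=1.1225) and Σ D·Y over m':
  (-0.0308-0.5379i)·(-0.3488+0.0802i)  (-0.2512+0.0900i)·(-0.1796-0.2247i)  (-0.1724-0.2360i)·(-0.0684+0.1422i)  (-0.2377+0.3108i)·(-0.2925+0.0000i)  (-0.0601-0.0230i)·(+0.0684+0.1422i)  (-0.0375+0.4737i)·(-0.1796+0.2247i)  (+0.4035-0.0851i)·(+0.3488+0.0802i)
Y_3^-1(R⁻¹ n̂) = +0.281101+0.025189i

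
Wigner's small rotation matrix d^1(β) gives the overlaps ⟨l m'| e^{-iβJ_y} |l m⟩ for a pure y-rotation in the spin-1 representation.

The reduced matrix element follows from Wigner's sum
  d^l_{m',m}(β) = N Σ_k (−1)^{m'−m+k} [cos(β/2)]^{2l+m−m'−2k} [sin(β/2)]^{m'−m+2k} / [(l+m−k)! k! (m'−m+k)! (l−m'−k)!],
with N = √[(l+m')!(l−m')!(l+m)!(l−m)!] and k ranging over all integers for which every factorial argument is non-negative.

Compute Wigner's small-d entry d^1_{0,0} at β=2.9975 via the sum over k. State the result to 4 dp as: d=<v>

d=-0.9896

d^1_{0,0}(β=2.9975) via Wigner's sum:
c=cos(2.9975/2)=0.071984, s=sin(2.9975/2)=0.997406; N=√[1·1·1·1]=1.000000
k∈{0,1} keeps every argument non-negative
  k=0: (−1)^0·1.0000/(1)·0.0720^2·0.9974^0 = +0.005182
  k=1: (−1)^1·1.0000/(1)·0.0720^0·0.9974^2 = -0.994818
d^1_{0,0}(2.9975) = +0.005182 -0.994818 = -0.989637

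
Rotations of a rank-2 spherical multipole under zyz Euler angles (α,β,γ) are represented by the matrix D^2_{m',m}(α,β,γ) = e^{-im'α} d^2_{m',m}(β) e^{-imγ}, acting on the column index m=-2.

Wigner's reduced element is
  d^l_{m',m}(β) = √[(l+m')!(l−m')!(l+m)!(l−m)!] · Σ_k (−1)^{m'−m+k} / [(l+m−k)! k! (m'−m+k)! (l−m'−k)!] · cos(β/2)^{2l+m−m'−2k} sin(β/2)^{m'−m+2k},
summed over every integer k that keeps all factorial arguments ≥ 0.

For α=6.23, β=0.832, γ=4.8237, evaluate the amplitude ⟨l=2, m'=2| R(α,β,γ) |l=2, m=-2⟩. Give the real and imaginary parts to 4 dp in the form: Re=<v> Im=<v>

D^2_{2,-2}(6.23,0.832,4.8237) = e^{-i·2·6.23}·d^2_{2,-2}(0.832)·e^{-i·-2·4.8237}. Compute d first:
With c≡cos(β/2)=0.914713 and s≡sin(β/2)=0.404105, N=[24·1·1·24]^{1/2}=24.000000
The bounds max(0,m−m')=0 and min(l+m,l−m')=0 give 1 term
  k=0: (−1)^4·24.0000/(24)·0.9147^0·0.4041^4 = +0.026667
d^2_{2,-2}(0.832) = +0.026667
D = (+0.994348+0.106170i)·(+0.026667)·(-0.975322-0.220788i) = -0.025237-0.008616i

Re=-0.0252 Im=-0.0086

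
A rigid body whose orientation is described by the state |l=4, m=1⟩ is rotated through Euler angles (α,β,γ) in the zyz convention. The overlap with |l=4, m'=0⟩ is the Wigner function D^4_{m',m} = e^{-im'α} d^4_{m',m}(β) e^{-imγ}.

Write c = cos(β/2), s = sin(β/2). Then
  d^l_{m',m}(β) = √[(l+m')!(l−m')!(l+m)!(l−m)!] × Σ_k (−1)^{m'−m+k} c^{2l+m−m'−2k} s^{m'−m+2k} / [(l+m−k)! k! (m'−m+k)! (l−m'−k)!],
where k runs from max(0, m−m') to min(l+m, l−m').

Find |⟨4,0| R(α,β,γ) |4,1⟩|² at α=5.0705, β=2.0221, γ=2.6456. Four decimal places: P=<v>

Split into d^4_{0,1}(β=2.0221) × two z-phases.
With c≡cos(β/2)=0.530971 and s≡sin(β/2)=0.847390, N=[24·24·120·6]^{1/2}=643.987578
k: max(0,(1)−(0))=1 … min(4+(1),4−(0))=4
  k=1: (−1)^0·643.9876/(144)·0.5310^7·0.8474^1 = +0.045092
  k=2: (−1)^1·643.9876/(24)·0.5310^5·0.8474^3 = -0.689082
  k=3: (−1)^2·643.9876/(24)·0.5310^3·0.8474^5 = +1.755074
  k=4: (−1)^3·643.9876/(144)·0.5310^1·0.8474^7 = -0.745021
d^4_{0,1}(2.0221) = +0.045092 -0.689082 +1.755074 -0.745021 = +0.366062
|D^4_{0,1}|² = |d^4_{0,1}(β)|² = (+0.366062)² = 0.134002 (the z-rotation phases have unit modulus)

P=0.1340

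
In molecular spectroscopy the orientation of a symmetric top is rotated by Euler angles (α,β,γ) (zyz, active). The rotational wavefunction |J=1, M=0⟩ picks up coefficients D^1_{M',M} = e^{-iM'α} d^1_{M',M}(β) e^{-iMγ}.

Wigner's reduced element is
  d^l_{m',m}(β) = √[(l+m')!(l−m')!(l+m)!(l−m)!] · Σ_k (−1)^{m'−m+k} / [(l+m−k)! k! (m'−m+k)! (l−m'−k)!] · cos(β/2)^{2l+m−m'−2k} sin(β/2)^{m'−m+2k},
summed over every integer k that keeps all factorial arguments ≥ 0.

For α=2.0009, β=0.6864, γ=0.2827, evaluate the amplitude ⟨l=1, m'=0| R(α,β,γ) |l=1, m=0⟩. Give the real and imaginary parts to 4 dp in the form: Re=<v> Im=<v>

Re=0.7735 Im=0.0000

Split into d^1_{0,0}(β=0.6864) × two z-phases.
c=cos(0.6864/2)=0.941683, s=sin(0.6864/2)=0.336502; N=√[1·1·1·1]=1.000000
k: max(0,(0)−(0))=0 … min(1+(0),1−(0))=1
  k=0: (−1)^0·1.0000/(1)·0.9417^2·0.3365^0 = +0.886766
  k=1: (−1)^1·1.0000/(1)·0.9417^0·0.3365^2 = -0.113234
d^1_{0,0}(0.6864) = +0.886766 -0.113234 = +0.773533
D = (+1.000000+0.000000i)·(+0.773533)·(+1.000000+0.000000i) = +0.773533+0.000000i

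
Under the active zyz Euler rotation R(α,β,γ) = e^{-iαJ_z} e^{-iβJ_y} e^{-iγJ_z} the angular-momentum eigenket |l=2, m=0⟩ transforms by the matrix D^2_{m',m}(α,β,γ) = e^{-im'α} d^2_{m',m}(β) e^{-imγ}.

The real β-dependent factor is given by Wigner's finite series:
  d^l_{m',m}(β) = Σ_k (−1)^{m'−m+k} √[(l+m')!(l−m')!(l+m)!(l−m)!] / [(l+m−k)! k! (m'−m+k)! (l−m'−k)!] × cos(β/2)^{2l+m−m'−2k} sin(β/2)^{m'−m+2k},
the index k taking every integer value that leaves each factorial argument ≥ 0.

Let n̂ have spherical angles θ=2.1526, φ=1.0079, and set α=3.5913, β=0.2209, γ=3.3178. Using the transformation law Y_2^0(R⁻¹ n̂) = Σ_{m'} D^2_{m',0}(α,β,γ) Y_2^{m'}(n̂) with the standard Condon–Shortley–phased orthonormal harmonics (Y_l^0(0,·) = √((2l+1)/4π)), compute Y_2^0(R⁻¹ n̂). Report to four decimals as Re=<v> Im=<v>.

Need the full column D^2_{m',0} for m'=−2..2 at α=3.5913, β=0.2209, γ=3.3178.
cos(β/2)=0.993907, sin(β/2)=0.110226
d^2_{-2,0}: single k=2 term ⇒ +0.029399;  D = +0.018288+0.023018i
d^2_{-1,0}: k∈[1..2] ⇒ +0.265091 -0.003260 = +0.261830;  D = -0.235798-0.113818i
d^2_{0,0}: k∈[0..2] ⇒ +0.975848 -0.048008 +0.000148 = +0.927988;  D = +0.927988+0.000000i
d^2_{1,0}: k∈[0..1] ⇒ -0.265091 +0.003260 = -0.261830;  D = +0.235798-0.113818i
d^2_{2,0}: single k=0 term ⇒ +0.029399;  D = +0.018288-0.023018i
Y_2^{m'}(θ=2.1526,φ=1.0079) and Σ D·Y over m':
  (+0.0183+0.0230i)·(-0.1161-0.2434i)  (-0.2358-0.1138i)·(-0.1893+0.3000i)  (+0.9280+0.0000i)·(-0.0297+0.0000i)  (+0.2358-0.1138i)·(+0.1893+0.3000i)  (+0.0183-0.0230i)·(-0.1161+0.2434i)
Y_2^0(R⁻¹ n̂) = +0.136979+0.000000i

Re=0.1370 Im=0.0000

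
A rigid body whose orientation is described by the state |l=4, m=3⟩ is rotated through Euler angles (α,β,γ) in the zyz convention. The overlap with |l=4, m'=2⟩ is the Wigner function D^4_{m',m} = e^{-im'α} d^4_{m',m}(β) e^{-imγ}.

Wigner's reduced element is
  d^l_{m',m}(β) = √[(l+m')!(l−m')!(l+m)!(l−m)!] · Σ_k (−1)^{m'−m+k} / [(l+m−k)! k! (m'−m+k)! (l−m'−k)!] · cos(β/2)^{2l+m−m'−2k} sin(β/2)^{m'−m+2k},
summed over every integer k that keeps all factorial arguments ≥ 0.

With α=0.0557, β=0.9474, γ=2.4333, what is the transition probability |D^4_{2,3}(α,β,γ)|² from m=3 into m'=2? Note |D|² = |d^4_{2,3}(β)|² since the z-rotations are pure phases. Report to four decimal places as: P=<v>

P=0.0255

First d^4_{2,3}(β=0.9474), then the phase factors e^{-i(2)α} and e^{-i(3)γ}:
With c≡cos(β/2)=0.889887 and s≡sin(β/2)=0.456182, N=[720·2·5040·1]^{1/2}=2693.993318
k: max(0,(3)−(2))=1 … min(4+(3),4−(2))=2
  k=1: (−1)^0·2693.9933/(720)·0.8899^7·0.4562^1 = +0.754301
  k=2: (−1)^1·2693.9933/(240)·0.8899^5·0.4562^3 = -0.594666
d^4_{2,3}(0.9474) = +0.754301 -0.594666 = +0.159635
|D^4_{2,3}|² = |d^4_{2,3}(β)|² = (+0.159635)² = 0.025483 (the z-rotation phases have unit modulus)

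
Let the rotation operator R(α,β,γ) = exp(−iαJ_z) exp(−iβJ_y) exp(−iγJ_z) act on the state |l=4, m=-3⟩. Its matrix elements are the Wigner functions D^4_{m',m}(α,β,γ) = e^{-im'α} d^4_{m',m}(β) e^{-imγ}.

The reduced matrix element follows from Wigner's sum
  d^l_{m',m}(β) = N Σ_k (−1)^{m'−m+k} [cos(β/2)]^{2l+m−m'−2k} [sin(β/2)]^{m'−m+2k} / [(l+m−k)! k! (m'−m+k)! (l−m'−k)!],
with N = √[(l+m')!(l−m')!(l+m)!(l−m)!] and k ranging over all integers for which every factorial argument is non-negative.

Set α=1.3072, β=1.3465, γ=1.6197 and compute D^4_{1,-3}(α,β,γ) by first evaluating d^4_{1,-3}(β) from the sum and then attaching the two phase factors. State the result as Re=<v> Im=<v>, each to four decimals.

Re=-0.4236 Im=-0.1843

First d^4_{1,-3}(β=1.3465), then the phase factors e^{-i(1)α} and e^{-i(-3)γ}:
With c≡cos(β/2)=0.781799 and s≡sin(β/2)=0.623530, N=[120·6·1·5040]^{1/2}=1904.940944
The bounds max(0,m−m')=0 and min(l+m,l−m')=1 give 2 terms
  k=0: (−1)^4·1904.9409/(144)·0.7818^4·0.6235^4 = +0.747016
  k=1: (−1)^5·1904.9409/(240)·0.7818^2·0.6235^6 = -0.285105
d^4_{1,-3}(1.3465) = +0.747016 -0.285105 = +0.461911
Phases: e^{-i·(1)·1.3072}=+0.260554-0.965459i, e^{-i·(-3)·1.6197}=+0.146185-0.989257i ⇒ D=-0.423571-0.184252i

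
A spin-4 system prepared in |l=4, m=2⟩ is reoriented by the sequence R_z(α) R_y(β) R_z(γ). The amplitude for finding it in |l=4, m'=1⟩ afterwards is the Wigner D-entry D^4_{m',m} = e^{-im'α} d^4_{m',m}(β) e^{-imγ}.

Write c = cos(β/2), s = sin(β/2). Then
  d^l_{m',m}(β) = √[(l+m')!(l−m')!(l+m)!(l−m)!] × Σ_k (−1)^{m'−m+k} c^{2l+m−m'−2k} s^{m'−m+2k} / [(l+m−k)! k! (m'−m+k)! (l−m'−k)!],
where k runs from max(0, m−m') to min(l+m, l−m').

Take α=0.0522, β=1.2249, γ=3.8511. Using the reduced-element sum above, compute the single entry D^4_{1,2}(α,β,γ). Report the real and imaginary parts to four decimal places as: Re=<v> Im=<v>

Re=-0.0391 Im=0.3909

First d^4_{1,2}(β=1.2249), then the phase factors e^{-i(1)α} and e^{-i(2)γ}:
Half-angle: c=0.818242, s=0.574874. N=√(120·6·720·2)=1018.233765
k∈{1,2,3} keeps every argument non-negative
  k=1: (−1)^0·1018.2338/(240)·0.8182^7·0.5749^1 = +0.598937
  k=2: (−1)^1·1018.2338/(48)·0.8182^5·0.5749^3 = -1.478199
  k=3: (−1)^2·1018.2338/(72)·0.8182^3·0.5749^5 = +0.486433
d^4_{1,2}(1.2249) = +0.598937 -1.478199 +0.486433 = -0.392829
D = (+0.998638-0.052176i)·(-0.392829)·(+0.151200-0.988503i) = -0.039054+0.390882i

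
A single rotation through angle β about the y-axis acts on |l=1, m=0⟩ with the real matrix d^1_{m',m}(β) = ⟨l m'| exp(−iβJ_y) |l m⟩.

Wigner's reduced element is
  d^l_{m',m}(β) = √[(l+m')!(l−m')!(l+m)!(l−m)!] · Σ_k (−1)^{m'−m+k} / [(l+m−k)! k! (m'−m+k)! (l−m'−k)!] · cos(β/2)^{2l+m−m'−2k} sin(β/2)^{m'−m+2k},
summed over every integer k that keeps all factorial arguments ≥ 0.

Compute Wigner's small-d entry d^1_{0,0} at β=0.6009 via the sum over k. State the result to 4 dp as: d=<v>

d=0.8248

d^1_{0,0}(β=0.6009) via Wigner's sum:
c=cos(0.6009/2)=0.955203, s=sin(0.6009/2)=0.295950; N=√[1·1·1·1]=1.000000
k: max(0,(0)−(0))=0 … min(1+(0),1−(0))=1
  k=0: (−1)^0·1.0000/(1)·0.9552^2·0.2960^0 = +0.912414
  k=1: (−1)^1·1.0000/(1)·0.9552^0·0.2960^2 = -0.087586
d^1_{0,0}(0.6009) = +0.912414 -0.087586 = +0.824827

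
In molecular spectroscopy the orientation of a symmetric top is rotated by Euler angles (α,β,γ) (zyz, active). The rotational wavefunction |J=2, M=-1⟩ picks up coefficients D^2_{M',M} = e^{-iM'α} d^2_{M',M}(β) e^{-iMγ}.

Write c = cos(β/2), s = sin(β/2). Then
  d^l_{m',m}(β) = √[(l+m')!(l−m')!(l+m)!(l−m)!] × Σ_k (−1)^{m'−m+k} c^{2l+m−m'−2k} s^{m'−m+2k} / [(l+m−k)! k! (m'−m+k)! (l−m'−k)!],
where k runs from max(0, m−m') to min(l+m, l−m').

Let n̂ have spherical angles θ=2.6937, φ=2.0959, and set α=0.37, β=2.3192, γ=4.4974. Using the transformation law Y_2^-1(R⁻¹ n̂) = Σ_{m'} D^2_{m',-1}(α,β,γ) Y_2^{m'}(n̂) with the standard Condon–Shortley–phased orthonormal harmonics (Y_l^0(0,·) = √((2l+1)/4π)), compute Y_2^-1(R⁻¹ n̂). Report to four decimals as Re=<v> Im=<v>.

Need the full column D^2_{m',-1} for m'=−2..2 at α=0.37, β=2.3192, γ=4.4974.
cos(β/2)=0.399706, sin(β/2)=0.916643
d^2_{-2,-1}: single k=1 term ⇒ +0.117072;  D = +0.058679-0.101305i
d^2_{-1,-1}: k∈[0..1] ⇒ +0.025525 -0.402721 = -0.377196;  D = -0.058236+0.372673i
d^2_{0,-1}: k∈[0..1] ⇒ -0.143383 +0.754080 = +0.610697;  D = -0.130284-0.596638i
d^2_{1,-1}: k∈[0..1] ⇒ +0.402721 -0.705995 = -0.303274;  D = +0.167465+0.252845i
d^2_{2,-1}: single k=0 term ⇒ -0.615704;  D = +0.502604+0.355642i
Y_2^{m'}(θ=2.6937,φ=2.0959) and Σ D·Y over m':
  (+0.0587-0.1013i)·(-0.0360+0.0628i)  (-0.0582+0.3727i)·(+0.1512+0.2609i)  (-0.1303-0.5966i)·(+0.4533+0.0000i)  (+0.1675+0.2528i)·(-0.1512+0.2609i)  (+0.5026+0.3556i)·(-0.0360-0.0628i)
Y_2^-1(R⁻¹ n̂) = -0.247909-0.260922i

Re=-0.2479 Im=-0.2609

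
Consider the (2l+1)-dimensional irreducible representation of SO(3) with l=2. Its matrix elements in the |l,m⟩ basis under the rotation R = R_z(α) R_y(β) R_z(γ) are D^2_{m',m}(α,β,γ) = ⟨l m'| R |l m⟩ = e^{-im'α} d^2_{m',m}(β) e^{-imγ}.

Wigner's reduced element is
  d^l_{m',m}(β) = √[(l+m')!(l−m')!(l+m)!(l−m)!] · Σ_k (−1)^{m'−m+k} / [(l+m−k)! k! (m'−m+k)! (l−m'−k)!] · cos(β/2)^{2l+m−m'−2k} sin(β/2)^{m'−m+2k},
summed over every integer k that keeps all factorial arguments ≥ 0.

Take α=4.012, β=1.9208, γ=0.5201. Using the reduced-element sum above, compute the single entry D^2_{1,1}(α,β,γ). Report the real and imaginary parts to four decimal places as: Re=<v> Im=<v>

Re=0.0993 Im=-0.5449

Split into d^2_{1,1}(β=1.9208) × two z-phases.
With c≡cos(β/2)=0.573192 and s≡sin(β/2)=0.819421, N=[6·1·6·1]^{1/2}=6.000000
Admissible k: 0..1 (factorial args all ≥0)
  k=0: (−1)^0·6.0000/(6)·0.5732^4·0.8194^0 = +0.107945
  k=1: (−1)^1·6.0000/(2)·0.5732^2·0.8194^2 = -0.661814
d^2_{1,1}(1.9208) = +0.107945 -0.661814 = -0.553869
D = (-0.644515+0.764592i)·(-0.553869)·(+0.867769-0.496967i) = +0.099316-0.544892i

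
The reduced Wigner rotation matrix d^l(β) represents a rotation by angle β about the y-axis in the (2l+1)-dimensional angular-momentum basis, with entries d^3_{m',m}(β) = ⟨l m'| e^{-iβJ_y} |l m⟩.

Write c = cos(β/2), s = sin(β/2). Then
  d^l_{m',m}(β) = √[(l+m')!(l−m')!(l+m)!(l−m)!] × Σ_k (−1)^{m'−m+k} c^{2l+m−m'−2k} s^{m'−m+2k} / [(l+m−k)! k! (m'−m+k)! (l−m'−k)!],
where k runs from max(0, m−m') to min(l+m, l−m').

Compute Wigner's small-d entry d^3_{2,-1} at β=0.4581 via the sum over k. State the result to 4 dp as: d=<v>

d=-0.0665

d^3_{2,-1}(β=0.4581) via Wigner's sum:
With c≡cos(β/2)=0.973883 and s≡sin(β/2)=0.227052, N=[120·1·2·24]^{1/2}=75.894664
k: max(0,(-1)−(2))=0 … min(3+(-1),3−(2))=1
  k=0: (−1)^3·75.8947/(12)·0.9739^3·0.2271^3 = -0.068380
  k=1: (−1)^4·75.8947/(24)·0.9739^1·0.2271^5 = +0.001858
d^3_{2,-1}(0.4581) = -0.068380 +0.001858 = -0.066521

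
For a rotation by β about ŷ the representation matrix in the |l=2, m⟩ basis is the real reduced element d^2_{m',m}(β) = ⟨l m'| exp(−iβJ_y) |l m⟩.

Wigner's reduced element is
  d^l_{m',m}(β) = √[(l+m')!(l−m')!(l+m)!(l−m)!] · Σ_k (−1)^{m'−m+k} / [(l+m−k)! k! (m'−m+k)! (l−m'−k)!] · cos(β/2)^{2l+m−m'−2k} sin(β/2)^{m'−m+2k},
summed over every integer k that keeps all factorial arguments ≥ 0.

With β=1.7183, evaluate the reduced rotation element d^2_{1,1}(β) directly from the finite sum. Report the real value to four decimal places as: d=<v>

d^2_{1,1}(β=1.7183) via Wigner's sum:
With c≡cos(β/2)=0.653081 and s≡sin(β/2)=0.757288, N=[6·1·6·1]^{1/2}=6.000000
The bounds max(0,m−m')=0 and min(l+m,l−m')=1 give 2 terms
  k=0: (−1)^0·6.0000/(6)·0.6531^4·0.7573^0 = +0.181915
  k=1: (−1)^1·6.0000/(2)·0.6531^2·0.7573^2 = -0.733800
d^2_{1,1}(1.7183) = +0.181915 -0.733800 = -0.551885

d=-0.5519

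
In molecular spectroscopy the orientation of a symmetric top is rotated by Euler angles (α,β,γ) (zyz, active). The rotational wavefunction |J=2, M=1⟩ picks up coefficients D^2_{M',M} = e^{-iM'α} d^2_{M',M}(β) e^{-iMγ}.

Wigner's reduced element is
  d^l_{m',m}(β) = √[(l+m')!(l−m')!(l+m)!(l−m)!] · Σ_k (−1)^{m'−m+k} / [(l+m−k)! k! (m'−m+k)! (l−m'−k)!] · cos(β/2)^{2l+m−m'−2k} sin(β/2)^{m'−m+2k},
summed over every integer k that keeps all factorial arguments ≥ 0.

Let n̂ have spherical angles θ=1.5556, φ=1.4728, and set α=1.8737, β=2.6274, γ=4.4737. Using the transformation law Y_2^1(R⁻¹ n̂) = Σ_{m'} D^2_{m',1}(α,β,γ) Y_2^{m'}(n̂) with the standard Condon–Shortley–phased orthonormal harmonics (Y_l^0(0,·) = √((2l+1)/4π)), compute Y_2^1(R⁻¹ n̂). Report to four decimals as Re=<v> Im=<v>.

Need the full column D^2_{m',1} for m'=−2..2 at α=1.8737, β=2.6274, γ=4.4737.
cos(β/2)=0.254273, sin(β/2)=0.967132
d^2_{-2,1}: single k=3 term ⇒ +0.460033;  D = +0.343937-0.305511i
d^2_{-1,1}: k∈[2..3] ⇒ +0.181424 -0.874870 = -0.693446;  D = +0.594206+0.357473i
d^2_{0,1}: k∈[1..2] ⇒ +0.038946 -0.563423 = -0.524477;  D = +0.124001-0.509607i
d^2_{1,1}: k∈[0..1] ⇒ +0.004180 -0.181424 = -0.177244;  D = -0.176879+0.011374i
d^2_{2,1}: single k=0 term ⇒ -0.031799;  D = +0.011414+0.029680i
Y_2^{m'}(θ=1.5556,φ=1.4728) and Σ D·Y over m':
  (+0.3439-0.3055i)·(-0.3788-0.0752i)  (+0.5942+0.3575i)·(+0.0011-0.0117i)  (+0.1240-0.5096i)·(-0.3152+0.0000i)  (-0.1769+0.0114i)·(-0.0011-0.0117i)  (+0.0114+0.0297i)·(-0.3788+0.0752i)
Y_2^1(R⁻¹ n̂) = -0.193700+0.235611i

Re=-0.1937 Im=0.2356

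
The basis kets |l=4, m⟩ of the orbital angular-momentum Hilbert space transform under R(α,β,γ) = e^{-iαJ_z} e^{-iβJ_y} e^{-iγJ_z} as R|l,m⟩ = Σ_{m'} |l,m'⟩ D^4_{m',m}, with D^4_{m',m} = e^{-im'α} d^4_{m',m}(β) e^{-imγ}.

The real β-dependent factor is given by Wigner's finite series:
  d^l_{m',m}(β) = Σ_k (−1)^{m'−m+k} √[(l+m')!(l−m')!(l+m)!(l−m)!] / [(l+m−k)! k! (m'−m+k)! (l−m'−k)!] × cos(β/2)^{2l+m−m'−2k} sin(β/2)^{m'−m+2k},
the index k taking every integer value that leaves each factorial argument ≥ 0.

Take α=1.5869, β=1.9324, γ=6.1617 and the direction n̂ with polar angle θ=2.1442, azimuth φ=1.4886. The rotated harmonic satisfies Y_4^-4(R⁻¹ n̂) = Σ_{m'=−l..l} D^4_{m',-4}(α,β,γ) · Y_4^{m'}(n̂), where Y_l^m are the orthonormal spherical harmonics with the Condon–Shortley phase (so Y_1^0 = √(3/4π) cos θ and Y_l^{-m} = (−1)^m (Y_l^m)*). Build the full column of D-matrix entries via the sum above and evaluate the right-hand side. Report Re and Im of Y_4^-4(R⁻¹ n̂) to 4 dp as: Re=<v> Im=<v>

Re=0.0006 Im=0.0010

Need the full column D^4_{m',-4} for m'=−4..4 at α=1.5869, β=1.9324, γ=6.1617.
cos(β/2)=0.568430, sin(β/2)=0.822732
d^4_{-4,-4}: single k=0 term ⇒ +0.010900;  D = +0.009946-0.004460i
d^4_{-3,-4}: single k=0 term ⇒ -0.044621;  D = +0.018910+0.040416i
d^4_{-2,-4}: single k=0 term ⇒ +0.120825;  D = -0.108600+0.052961i
d^4_{-1,-4}: single k=0 term ⇒ -0.247317;  D = -0.111971-0.220518i
d^4_{0,-4}: single k=0 term ⇒ +0.400212;  D = +0.353881-0.186915i
d^4_{1,-4}: single k=0 term ⇒ -0.518103;  D = +0.249321+0.454169i
d^4_{2,-4}: single k=0 term ⇒ +0.530252;  D = -0.460650+0.262619i
d^4_{3,-4}: single k=0 term ⇒ -0.410232;  D = -0.208889-0.353066i
d^4_{4,-4}: single k=0 term ⇒ +0.209926;  D = +0.178928-0.109789i
Y_4^{m'}(θ=2.1442,φ=1.4886) and Σ D·Y over m':
  (+0.0099-0.0045i)·(+0.2086+0.0712i)  (+0.0189+0.0404i)·(+0.0983-0.3904i)  (-0.1086+0.0530i)·(-0.2469-0.0410i)  (-0.1120-0.2205i)·(+0.0166-0.2020i)  (+0.3539-0.1869i)·(-0.2959+0.0000i)  (+0.2493+0.4542i)·(-0.0166-0.2020i)  (-0.4606+0.2626i)·(-0.2469+0.0410i)  (-0.2089-0.3531i)·(-0.0983-0.3904i)  (+0.1789-0.1098i)·(+0.2086-0.0712i)
Y_4^-4(R⁻¹ n̂) = +0.000637+0.000991i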